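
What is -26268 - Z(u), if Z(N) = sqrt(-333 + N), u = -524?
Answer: -26268 - I*sqrt(857) ≈ -26268.0 - 29.275*I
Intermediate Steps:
-26268 - Z(u) = -26268 - sqrt(-333 - 524) = -26268 - sqrt(-857) = -26268 - I*sqrt(857)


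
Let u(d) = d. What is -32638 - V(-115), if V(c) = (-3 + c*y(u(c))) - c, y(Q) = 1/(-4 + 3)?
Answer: -32865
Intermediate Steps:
y(Q) = -1 (y(Q) = 1/(-1) = -1)
V(c) = -3 - 2*c (V(c) = (-3 + c*(-1)) - c = (-3 - c) - c = -3 - 2*c)
-32638 - V(-115) = -32638 - (-3 - 2*(-115)) = -32638 - (-3 + 230) = -32638 - 1*227 = -32638 - 227 = -32865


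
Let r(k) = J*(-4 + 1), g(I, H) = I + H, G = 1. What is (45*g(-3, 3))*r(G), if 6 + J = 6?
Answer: 0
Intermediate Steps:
J = 0 (J = -6 + 6 = 0)
g(I, H) = H + I
r(k) = 0 (r(k) = 0*(-4 + 1) = 0*(-3) = 0)
(45*g(-3, 3))*r(G) = (45*(3 - 3))*0 = (45*0)*0 = 0*0 = 0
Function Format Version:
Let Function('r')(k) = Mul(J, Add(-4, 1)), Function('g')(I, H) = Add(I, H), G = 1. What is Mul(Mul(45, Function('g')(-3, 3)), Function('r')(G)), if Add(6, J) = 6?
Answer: 0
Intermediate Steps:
J = 0 (J = Add(-6, 6) = 0)
Function('g')(I, H) = Add(H, I)
Function('r')(k) = 0 (Function('r')(k) = Mul(0, Add(-4, 1)) = Mul(0, -3) = 0)
Mul(Mul(45, Function('g')(-3, 3)), Function('r')(G)) = Mul(Mul(45, Add(3, -3)), 0) = Mul(Mul(45, 0), 0) = Mul(0, 0) = 0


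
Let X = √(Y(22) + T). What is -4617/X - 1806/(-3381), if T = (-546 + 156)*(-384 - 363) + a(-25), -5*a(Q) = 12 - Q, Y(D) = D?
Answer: 86/161 - 4617*√7283615/1456723 ≈ -8.0196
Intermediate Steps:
a(Q) = -12/5 + Q/5 (a(Q) = -(12 - Q)/5 = -12/5 + Q/5)
T = 1456613/5 (T = (-546 + 156)*(-384 - 363) + (-12/5 + (⅕)*(-25)) = -390*(-747) + (-12/5 - 5) = 291330 - 37/5 = 1456613/5 ≈ 2.9132e+5)
X = √7283615/5 (X = √(22 + 1456613/5) = √(1456723/5) = √7283615/5 ≈ 539.76)
-4617/X - 1806/(-3381) = -4617*√7283615/1456723 - 1806/(-3381) = -4617*√7283615/1456723 - 1806*(-1/3381) = -4617*√7283615/1456723 + 86/161 = 86/161 - 4617*√7283615/1456723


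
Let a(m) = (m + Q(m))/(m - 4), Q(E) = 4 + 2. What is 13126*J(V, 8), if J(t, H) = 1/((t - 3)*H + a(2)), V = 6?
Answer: 6563/10 ≈ 656.30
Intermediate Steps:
Q(E) = 6
a(m) = (6 + m)/(-4 + m) (a(m) = (m + 6)/(m - 4) = (6 + m)/(-4 + m))
J(t, H) = 1/(-4 + H*(-3 + t)) (J(t, H) = 1/((t - 3)*H + (6 + 2)/(-4 + 2)) = 1/((-3 + t)*H + 8/(-2)) = 1/(H*(-3 + t) - 1/2*8) = 1/(H*(-3 + t) - 4) = 1/(-4 + H*(-3 + t)))
13126*J(V, 8) = 13126/(-4 - 3*8 + 8*6) = 13126/(-4 - 24 + 48) = 13126/20 = 13126*(1/20) = 6563/10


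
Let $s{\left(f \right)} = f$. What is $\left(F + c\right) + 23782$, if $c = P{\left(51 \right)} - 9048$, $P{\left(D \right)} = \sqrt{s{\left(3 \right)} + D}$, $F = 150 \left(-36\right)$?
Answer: $9334 + 3 \sqrt{6} \approx 9341.3$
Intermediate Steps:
$F = -5400$
$P{\left(D \right)} = \sqrt{3 + D}$
$c = -9048 + 3 \sqrt{6}$ ($c = \sqrt{3 + 51} - 9048 = \sqrt{54} - 9048 = 3 \sqrt{6} - 9048 = -9048 + 3 \sqrt{6} \approx -9040.7$)
$\left(F + c\right) + 23782 = \left(-5400 - \left(9048 - 3 \sqrt{6}\right)\right) + 23782 = \left(-14448 + 3 \sqrt{6}\right) + 23782 = 9334 + 3 \sqrt{6}$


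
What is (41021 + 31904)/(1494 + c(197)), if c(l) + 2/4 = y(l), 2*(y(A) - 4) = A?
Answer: 72925/1596 ≈ 45.692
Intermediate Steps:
y(A) = 4 + A/2
c(l) = 7/2 + l/2 (c(l) = -½ + (4 + l/2) = 7/2 + l/2)
(41021 + 31904)/(1494 + c(197)) = (41021 + 31904)/(1494 + (7/2 + (½)*197)) = 72925/(1494 + (7/2 + 197/2)) = 72925/(1494 + 102) = 72925/1596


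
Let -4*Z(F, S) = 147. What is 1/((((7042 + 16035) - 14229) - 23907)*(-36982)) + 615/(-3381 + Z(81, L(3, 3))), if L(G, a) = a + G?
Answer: -456667784603/2537847701466 ≈ -0.17994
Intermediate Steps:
L(G, a) = G + a
Z(F, S) = -147/4 (Z(F, S) = -1/4*147 = -147/4)
1/((((7042 + 16035) - 14229) - 23907)*(-36982)) + 615/(-3381 + Z(81, L(3, 3))) = 1/((((7042 + 16035) - 14229) - 23907)*(-36982)) + 615/(-3381 - 147/4) = -1/36982/((23077 - 14229) - 23907) + 615/(-13671/4) = -1/36982/(8848 - 23907) + 615*(-4/13671) = -1/36982/(-15059) - 820/4557 = -1/15059*(-1/36982) - 820/4557 = 1/556911938 - 820/4557 = -456667784603/2537847701466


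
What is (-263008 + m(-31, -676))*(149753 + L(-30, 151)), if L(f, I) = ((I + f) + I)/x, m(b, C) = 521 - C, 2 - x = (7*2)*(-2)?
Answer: -588140346541/15 ≈ -3.9209e+10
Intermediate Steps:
x = 30 (x = 2 - 7*2*(-2) = 2 - 14*(-2) = 2 - 1*(-28) = 2 + 28 = 30)
L(f, I) = I/15 + f/30 (L(f, I) = ((I + f) + I)/30 = (f + 2*I)*(1/30) = I/15 + f/30)
(-263008 + m(-31, -676))*(149753 + L(-30, 151)) = (-263008 + (521 - 1*(-676)))*(149753 + ((1/15)*151 + (1/30)*(-30))) = (-263008 + (521 + 676))*(149753 + (151/15 - 1)) = (-263008 + 1197)*(149753 + 136/15) = -261811*2246431/15 = -588140346541/15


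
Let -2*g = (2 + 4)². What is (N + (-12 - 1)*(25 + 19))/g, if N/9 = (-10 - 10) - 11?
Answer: 851/18 ≈ 47.278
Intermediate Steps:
g = -18 (g = -(2 + 4)²/2 = -½*6² = -½*36 = -18)
N = -279 (N = 9*((-10 - 10) - 11) = 9*(-20 - 11) = 9*(-31) = -279)
(N + (-12 - 1)*(25 + 19))/g = (-279 + (-12 - 1)*(25 + 19))/(-18) = (-279 - 13*44)*(-1/18) = (-279 - 572)*(-1/18) = -851*(-1/18) = 851/18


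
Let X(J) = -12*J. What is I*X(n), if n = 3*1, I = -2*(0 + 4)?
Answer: 288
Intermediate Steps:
I = -8 (I = -2*4 = -8)
n = 3
I*X(n) = -(-96)*3 = -8*(-36) = 288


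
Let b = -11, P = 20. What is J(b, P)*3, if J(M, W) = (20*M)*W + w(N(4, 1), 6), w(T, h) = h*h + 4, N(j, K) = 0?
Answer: -13080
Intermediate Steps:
w(T, h) = 4 + h² (w(T, h) = h² + 4 = 4 + h²)
J(M, W) = 40 + 20*M*W (J(M, W) = (20*M)*W + (4 + 6²) = 20*M*W + (4 + 36) = 20*M*W + 40 = 40 + 20*M*W)
J(b, P)*3 = (40 + 20*(-11)*20)*3 = (40 - 4400)*3 = -4360*3 = -13080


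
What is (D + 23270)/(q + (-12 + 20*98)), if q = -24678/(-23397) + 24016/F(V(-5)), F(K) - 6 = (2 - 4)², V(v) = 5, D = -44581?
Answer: -831022445/169653782 ≈ -4.8983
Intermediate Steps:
F(K) = 10 (F(K) = 6 + (2 - 4)² = 6 + (-2)² = 6 + 4 = 10)
q = 93691522/38995 (q = -24678/(-23397) + 24016/10 = -24678*(-1/23397) + 24016*(⅒) = 8226/7799 + 12008/5 = 93691522/38995 ≈ 2402.7)
(D + 23270)/(q + (-12 + 20*98)) = (-44581 + 23270)/(93691522/38995 + (-12 + 20*98)) = -21311/(93691522/38995 + (-12 + 1960)) = -21311/(93691522/38995 + 1948) = -21311/169653782/38995 = -21311*38995/169653782 = -831022445/169653782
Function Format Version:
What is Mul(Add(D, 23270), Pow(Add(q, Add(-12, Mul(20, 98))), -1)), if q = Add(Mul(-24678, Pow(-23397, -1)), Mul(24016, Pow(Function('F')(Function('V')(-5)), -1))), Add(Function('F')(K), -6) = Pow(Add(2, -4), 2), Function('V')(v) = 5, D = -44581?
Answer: Rational(-831022445, 169653782) ≈ -4.8983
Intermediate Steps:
Function('F')(K) = 10 (Function('F')(K) = Add(6, Pow(Add(2, -4), 2)) = Add(6, Pow(-2, 2)) = Add(6, 4) = 10)
q = Rational(93691522, 38995) (q = Add(Mul(-24678, Pow(-23397, -1)), Mul(24016, Pow(10, -1))) = Add(Mul(-24678, Rational(-1, 23397)), Mul(24016, Rational(1, 10))) = Add(Rational(8226, 7799), Rational(12008, 5)) = Rational(93691522, 38995) ≈ 2402.7)
Mul(Add(D, 23270), Pow(Add(q, Add(-12, Mul(20, 98))), -1)) = Mul(Add(-44581, 23270), Pow(Add(Rational(93691522, 38995), Add(-12, Mul(20, 98))), -1)) = Mul(-21311, Pow(Add(Rational(93691522, 38995), Add(-12, 1960)), -1)) = Mul(-21311, Pow(Add(Rational(93691522, 38995), 1948), -1)) = Mul(-21311, Pow(Rational(169653782, 38995), -1)) = Mul(-21311, Rational(38995, 169653782)) = Rational(-831022445, 169653782)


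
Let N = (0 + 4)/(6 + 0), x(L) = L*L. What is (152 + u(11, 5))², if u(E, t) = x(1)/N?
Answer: 94249/4 ≈ 23562.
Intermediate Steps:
x(L) = L²
N = ⅔ (N = 4/6 = 4*(⅙) = ⅔ ≈ 0.66667)
u(E, t) = 3/2 (u(E, t) = 1²/(⅔) = 1*(3/2) = 3/2)
(152 + u(11, 5))² = (152 + 3/2)² = (307/2)² = 94249/4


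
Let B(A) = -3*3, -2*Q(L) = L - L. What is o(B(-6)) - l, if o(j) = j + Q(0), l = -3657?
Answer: 3648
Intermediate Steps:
Q(L) = 0 (Q(L) = -(L - L)/2 = -½*0 = 0)
B(A) = -9
o(j) = j (o(j) = j + 0 = j)
o(B(-6)) - l = -9 - 1*(-3657) = -9 + 3657 = 3648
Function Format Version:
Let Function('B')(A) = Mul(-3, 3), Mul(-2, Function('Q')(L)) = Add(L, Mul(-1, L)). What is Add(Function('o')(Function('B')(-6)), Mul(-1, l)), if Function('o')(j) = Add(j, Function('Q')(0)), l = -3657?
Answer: 3648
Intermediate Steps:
Function('Q')(L) = 0 (Function('Q')(L) = Mul(Rational(-1, 2), Add(L, Mul(-1, L))) = Mul(Rational(-1, 2), 0) = 0)
Function('B')(A) = -9
Function('o')(j) = j (Function('o')(j) = Add(j, 0) = j)
Add(Function('o')(Function('B')(-6)), Mul(-1, l)) = Add(-9, Mul(-1, -3657)) = Add(-9, 3657) = 3648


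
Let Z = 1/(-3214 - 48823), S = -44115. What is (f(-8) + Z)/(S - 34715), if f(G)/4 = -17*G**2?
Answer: 45293005/820415342 ≈ 0.055207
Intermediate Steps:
f(G) = -68*G**2 (f(G) = 4*(-17*G**2) = -68*G**2)
Z = -1/52037 (Z = 1/(-52037) = -1/52037 ≈ -1.9217e-5)
(f(-8) + Z)/(S - 34715) = (-68*(-8)**2 - 1/52037)/(-44115 - 34715) = (-68*64 - 1/52037)/(-78830) = (-4352 - 1/52037)*(-1/78830) = -226465025/52037*(-1/78830) = 45293005/820415342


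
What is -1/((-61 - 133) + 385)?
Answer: -1/191 ≈ -0.0052356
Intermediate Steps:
-1/((-61 - 133) + 385) = -1/(-194 + 385) = -1/191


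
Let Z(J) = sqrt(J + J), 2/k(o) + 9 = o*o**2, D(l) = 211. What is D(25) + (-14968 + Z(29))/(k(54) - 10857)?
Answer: 363058951303/1709488933 - 157455*sqrt(58)/1709488933 ≈ 212.38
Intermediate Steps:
k(o) = 2/(-9 + o**3) (k(o) = 2/(-9 + o*o**2) = 2/(-9 + o**3))
Z(J) = sqrt(2)*sqrt(J) (Z(J) = sqrt(2*J) = sqrt(2)*sqrt(J))
D(25) + (-14968 + Z(29))/(k(54) - 10857) = 211 + (-14968 + sqrt(2)*sqrt(29))/(2/(-9 + 54**3) - 10857) = 211 + (-14968 + sqrt(58))/(2/(-9 + 157464) - 10857) = 211 + (-14968 + sqrt(58))/(2/157455 - 10857) = 211 + (-14968 + sqrt(58))/(-1709488933/157455) = 211 + (-14968 + sqrt(58))*(-157455/1709488933) = 211 + (2356786440/1709488933 - 157455*sqrt(58)/1709488933) = 363058951303/1709488933 - 157455*sqrt(58)/1709488933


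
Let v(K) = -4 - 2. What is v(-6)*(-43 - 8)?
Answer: 306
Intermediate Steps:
v(K) = -6
v(-6)*(-43 - 8) = -6*(-43 - 8) = -6*(-51) = 306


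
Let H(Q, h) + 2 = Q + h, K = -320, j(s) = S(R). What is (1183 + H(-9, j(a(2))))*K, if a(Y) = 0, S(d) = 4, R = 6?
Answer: -376320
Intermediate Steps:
j(s) = 4
H(Q, h) = -2 + Q + h (H(Q, h) = -2 + (Q + h) = -2 + Q + h)
(1183 + H(-9, j(a(2))))*K = (1183 + (-2 - 9 + 4))*(-320) = (1183 - 7)*(-320) = 1176*(-320) = -376320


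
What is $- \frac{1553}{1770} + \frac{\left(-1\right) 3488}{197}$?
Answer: $- \frac{6479701}{348690} \approx -18.583$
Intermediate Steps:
$- \frac{1553}{1770} + \frac{\left(-1\right) 3488}{197} = \left(-1553\right) \frac{1}{1770} - \frac{3488}{197} = - \frac{1553}{1770} - \frac{3488}{197} = - \frac{6479701}{348690}$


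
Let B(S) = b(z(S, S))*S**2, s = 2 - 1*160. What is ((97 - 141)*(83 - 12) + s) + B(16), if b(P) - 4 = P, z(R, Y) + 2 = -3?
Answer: -3538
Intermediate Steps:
z(R, Y) = -5 (z(R, Y) = -2 - 3 = -5)
b(P) = 4 + P
s = -158 (s = 2 - 160 = -158)
B(S) = -S**2 (B(S) = (4 - 5)*S**2 = -S**2)
((97 - 141)*(83 - 12) + s) + B(16) = ((97 - 141)*(83 - 12) - 158) - 1*16**2 = (-44*71 - 158) - 1*256 = (-3124 - 158) - 256 = -3282 - 256 = -3538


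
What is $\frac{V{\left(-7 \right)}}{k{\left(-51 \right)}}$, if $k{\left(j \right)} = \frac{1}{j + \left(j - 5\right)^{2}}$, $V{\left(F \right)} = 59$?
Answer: $182015$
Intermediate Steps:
$k{\left(j \right)} = \frac{1}{j + \left(-5 + j\right)^{2}}$
$\frac{V{\left(-7 \right)}}{k{\left(-51 \right)}} = \frac{59}{\frac{1}{-51 + \left(-5 - 51\right)^{2}}} = \frac{59}{\frac{1}{-51 + \left(-56\right)^{2}}} = \frac{59}{\frac{1}{-51 + 3136}} = \frac{59}{\frac{1}{3085}} = 59 \frac{1}{\frac{1}{3085}} = 59 \cdot 3085 = 182015$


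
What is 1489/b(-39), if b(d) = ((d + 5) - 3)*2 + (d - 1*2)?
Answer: -1489/115 ≈ -12.948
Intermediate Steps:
b(d) = 2 + 3*d (b(d) = ((5 + d) - 3)*2 + (d - 2) = (2 + d)*2 + (-2 + d) = (4 + 2*d) + (-2 + d) = 2 + 3*d)
1489/b(-39) = 1489/(2 + 3*(-39)) = 1489/(2 - 117) = 1489/(-115) = -1/115*1489 = -1489/115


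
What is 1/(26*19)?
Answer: 1/494 ≈ 0.0020243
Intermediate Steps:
1/(26*19) = (1/26)*(1/19) = 1/494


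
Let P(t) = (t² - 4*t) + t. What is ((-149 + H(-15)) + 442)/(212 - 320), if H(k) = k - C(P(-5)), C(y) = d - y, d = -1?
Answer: -319/108 ≈ -2.9537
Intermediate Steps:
P(t) = t² - 3*t
C(y) = -1 - y
H(k) = 41 + k (H(k) = k - (-1 - (-5)*(-3 - 5)) = k - (-1 - (-5)*(-8)) = k - (-1 - 1*40) = k - (-1 - 40) = k - 1*(-41) = k + 41 = 41 + k)
((-149 + H(-15)) + 442)/(212 - 320) = ((-149 + (41 - 15)) + 442)/(212 - 320) = ((-149 + 26) + 442)/(-108) = (-123 + 442)*(-1/108) = 319*(-1/108) = -319/108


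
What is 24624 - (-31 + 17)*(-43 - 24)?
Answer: 23686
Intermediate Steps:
24624 - (-31 + 17)*(-43 - 24) = 24624 - (-14)*(-67) = 24624 - 1*938 = 24624 - 938 = 23686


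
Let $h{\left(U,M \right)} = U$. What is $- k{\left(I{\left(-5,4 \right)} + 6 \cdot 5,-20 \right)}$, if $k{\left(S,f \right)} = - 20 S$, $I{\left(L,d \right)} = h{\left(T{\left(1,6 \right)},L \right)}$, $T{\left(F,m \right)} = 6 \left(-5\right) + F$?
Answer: $20$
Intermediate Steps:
$T{\left(F,m \right)} = -30 + F$
$I{\left(L,d \right)} = -29$ ($I{\left(L,d \right)} = -30 + 1 = -29$)
$- k{\left(I{\left(-5,4 \right)} + 6 \cdot 5,-20 \right)} = - \left(-20\right) \left(-29 + 6 \cdot 5\right) = - \left(-20\right) \left(-29 + 30\right) = - \left(-20\right) 1 = \left(-1\right) \left(-20\right) = 20$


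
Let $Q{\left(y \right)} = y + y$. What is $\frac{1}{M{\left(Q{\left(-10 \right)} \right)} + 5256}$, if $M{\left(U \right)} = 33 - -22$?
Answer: $\frac{1}{5311} \approx 0.00018829$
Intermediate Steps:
$Q{\left(y \right)} = 2 y$
$M{\left(U \right)} = 55$ ($M{\left(U \right)} = 33 + 22 = 55$)
$\frac{1}{M{\left(Q{\left(-10 \right)} \right)} + 5256} = \frac{1}{55 + 5256} = \frac{1}{5311}$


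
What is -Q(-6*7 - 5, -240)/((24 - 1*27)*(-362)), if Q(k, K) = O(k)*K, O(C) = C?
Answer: -1880/181 ≈ -10.387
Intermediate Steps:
Q(k, K) = K*k (Q(k, K) = k*K = K*k)
-Q(-6*7 - 5, -240)/((24 - 1*27)*(-362)) = -(-240*(-6*7 - 5))/((24 - 1*27)*(-362)) = -(-240*(-42 - 5))/((24 - 27)*(-362)) = -(-240*(-47))/((-3*(-362))) = -11280/1086 = -1*1880/181 = -1880/181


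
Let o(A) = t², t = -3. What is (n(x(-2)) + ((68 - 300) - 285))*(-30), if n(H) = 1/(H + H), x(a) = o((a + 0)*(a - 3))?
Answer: 46525/3 ≈ 15508.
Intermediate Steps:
o(A) = 9 (o(A) = (-3)² = 9)
x(a) = 9
n(H) = 1/(2*H)
(n(x(-2)) + ((68 - 300) - 285))*(-30) = ((½)/9 + ((68 - 300) - 285))*(-30) = ((½)*(⅑) + (-232 - 285))*(-30) = (1/18 - 517)*(-30) = -9305/18*(-30) = 46525/3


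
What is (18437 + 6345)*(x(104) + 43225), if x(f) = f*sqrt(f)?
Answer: 1071201950 + 5154656*sqrt(26) ≈ 1.0975e+9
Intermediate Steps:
x(f) = f**(3/2)
(18437 + 6345)*(x(104) + 43225) = (18437 + 6345)*(104**(3/2) + 43225) = 24782*(208*sqrt(26) + 43225) = 24782*(43225 + 208*sqrt(26)) = 1071201950 + 5154656*sqrt(26)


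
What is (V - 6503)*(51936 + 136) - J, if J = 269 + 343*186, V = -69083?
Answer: -3935978259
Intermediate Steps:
J = 64067 (J = 269 + 63798 = 64067)
(V - 6503)*(51936 + 136) - J = (-69083 - 6503)*(51936 + 136) - 1*64067 = -75586*52072 - 64067 = -3935914192 - 64067 = -3935978259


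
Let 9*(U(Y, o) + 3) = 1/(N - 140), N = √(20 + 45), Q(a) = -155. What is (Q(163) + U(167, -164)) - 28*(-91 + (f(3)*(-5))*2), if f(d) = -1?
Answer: 74193902/35163 - √65/175815 ≈ 2110.0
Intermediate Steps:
N = √65 ≈ 8.0623
U(Y, o) = -3 + 1/(9*(-140 + √65)) (U(Y, o) = -3 + 1/(9*(√65 - 140)) = -3 + 1/(9*(-140 + √65)))
(Q(163) + U(167, -164)) - 28*(-91 + (f(3)*(-5))*2) = (-155 + (-105517/35163 - √65/175815)) - 28*(-91 - 1*(-5)*2) = (-5555782/35163 - √65/175815) - 28*(-91 + 5*2) = (-5555782/35163 - √65/175815) - 28*(-91 + 10) = (-5555782/35163 - √65/175815) - 28*(-81) = (-5555782/35163 - √65/175815) + 2268 = 74193902/35163 - √65/175815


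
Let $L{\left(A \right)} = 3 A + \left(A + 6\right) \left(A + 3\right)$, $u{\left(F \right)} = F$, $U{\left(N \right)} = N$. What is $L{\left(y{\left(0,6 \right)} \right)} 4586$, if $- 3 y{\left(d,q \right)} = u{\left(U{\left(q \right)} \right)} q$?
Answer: $82548$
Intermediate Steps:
$y{\left(d,q \right)} = - \frac{q^{2}}{3}$ ($y{\left(d,q \right)} = - \frac{q q}{3} = - \frac{q^{2}}{3}$)
$L{\left(A \right)} = 3 A + \left(3 + A\right) \left(6 + A\right)$ ($L{\left(A \right)} = 3 A + \left(6 + A\right) \left(3 + A\right) = 3 A + \left(3 + A\right) \left(6 + A\right)$)
$L{\left(y{\left(0,6 \right)} \right)} 4586 = \left(18 + \left(- \frac{6^{2}}{3}\right)^{2} + 12 \left(- \frac{6^{2}}{3}\right)\right) 4586 = \left(18 + \left(\left(- \frac{1}{3}\right) 36\right)^{2} + 12 \left(\left(- \frac{1}{3}\right) 36\right)\right) 4586 = \left(18 + \left(-12\right)^{2} + 12 \left(-12\right)\right) 4586 = \left(18 + 144 - 144\right) 4586 = 18 \cdot 4586 = 82548$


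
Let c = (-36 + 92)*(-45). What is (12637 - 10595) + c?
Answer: -478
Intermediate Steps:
c = -2520 (c = 56*(-45) = -2520)
(12637 - 10595) + c = (12637 - 10595) - 2520 = 2042 - 2520 = -478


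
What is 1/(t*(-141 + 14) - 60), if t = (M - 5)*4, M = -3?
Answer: 1/4004 ≈ 0.00024975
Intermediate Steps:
t = -32 (t = (-3 - 5)*4 = -8*4 = -32)
1/(t*(-141 + 14) - 60) = 1/(-32*(-141 + 14) - 60) = 1/(-32*(-127) - 60) = 1/(4064 - 60) = 1/4004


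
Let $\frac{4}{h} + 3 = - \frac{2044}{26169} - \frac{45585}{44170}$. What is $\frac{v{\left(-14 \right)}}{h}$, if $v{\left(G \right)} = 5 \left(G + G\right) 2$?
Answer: $\frac{4750851535}{16512639} \approx 287.71$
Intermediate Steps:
$v{\left(G \right)} = 20 G$ ($v{\left(G \right)} = 5 \cdot 2 G 2 = 5 \cdot 4 G = 20 G$)
$h = - \frac{924707784}{950170307}$ ($h = \frac{4}{-3 - \left(\frac{2044}{26169} + \frac{9117}{8834}\right)} = \frac{4}{-3 - \frac{256639469}{231176946}} = \frac{4}{- \frac{950170307}{231176946}} = 4 \left(- \frac{231176946}{950170307}\right) = - \frac{924707784}{950170307} \approx -0.9732$)
$\frac{v{\left(-14 \right)}}{h} = \frac{20 \left(-14\right)}{- \frac{924707784}{950170307}} = \left(-280\right) \left(- \frac{950170307}{924707784}\right) = \frac{4750851535}{16512639}$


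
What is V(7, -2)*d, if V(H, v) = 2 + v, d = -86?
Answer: 0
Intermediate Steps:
V(7, -2)*d = (2 - 2)*(-86) = 0*(-86) = 0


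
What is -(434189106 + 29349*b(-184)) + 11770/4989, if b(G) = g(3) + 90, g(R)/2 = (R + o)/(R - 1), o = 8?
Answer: -2180958076325/4989 ≈ -4.3715e+8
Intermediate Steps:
g(R) = 2*(8 + R)/(-1 + R) (g(R) = 2*((R + 8)/(R - 1)) = 2*((8 + R)/(-1 + R)) = 2*(8 + R)/(-1 + R))
b(G) = 101 (b(G) = 2*(8 + 3)/(-1 + 3) + 90 = 2*11/2 + 90 = 2*(½)*11 + 90 = 11 + 90 = 101)
-(434189106 + 29349*b(-184)) + 11770/4989 = -29349/(1/(14794 + 101)) + 11770/4989 = -29349/(1/14895) + 11770*(1/4989) = -29349/1/14895 + 11770/4989 = -29349*14895 + 11770/4989 = -437153355 + 11770/4989 = -2180958076325/4989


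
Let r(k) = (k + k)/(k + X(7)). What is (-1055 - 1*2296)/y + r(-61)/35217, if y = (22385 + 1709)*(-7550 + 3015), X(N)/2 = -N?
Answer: 633754283/8245780574850 ≈ 7.6858e-5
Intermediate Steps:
X(N) = -2*N (X(N) = 2*(-N) = -2*N)
r(k) = 2*k/(-14 + k) (r(k) = (k + k)/(k - 2*7) = (2*k)/(k - 14) = (2*k)/(-14 + k) = 2*k/(-14 + k))
y = -109266290 (y = 24094*(-4535) = -109266290)
(-1055 - 1*2296)/y + r(-61)/35217 = (-1055 - 1*2296)/(-109266290) + (2*(-61)/(-14 - 61))/35217 = (-1055 - 2296)*(-1/109266290) + (2*(-61)/(-75))*(1/35217) = -3351*(-1/109266290) + (2*(-61)*(-1/75))*(1/35217) = 3351/109266290 + (122/75)*(1/35217) = 3351/109266290 + 122/2641275 = 633754283/8245780574850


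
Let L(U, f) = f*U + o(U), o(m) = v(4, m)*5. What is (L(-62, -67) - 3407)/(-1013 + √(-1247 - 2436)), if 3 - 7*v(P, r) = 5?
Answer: -5286847/7208964 - 5219*I*√3683/7208964 ≈ -0.73337 - 0.043935*I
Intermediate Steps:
v(P, r) = -2/7 (v(P, r) = 3/7 - ⅐*5 = 3/7 - 5/7 = -2/7)
o(m) = -10/7 (o(m) = -2/7*5 = -10/7)
L(U, f) = -10/7 + U*f (L(U, f) = f*U - 10/7 = U*f - 10/7 = -10/7 + U*f)
(L(-62, -67) - 3407)/(-1013 + √(-1247 - 2436)) = ((-10/7 - 62*(-67)) - 3407)/(-1013 + √(-1247 - 2436)) = ((-10/7 + 4154) - 3407)/(-1013 + √(-3683)) = (29068/7 - 3407)/(-1013 + I*√3683) = 5219/(7*(-1013 + I*√3683))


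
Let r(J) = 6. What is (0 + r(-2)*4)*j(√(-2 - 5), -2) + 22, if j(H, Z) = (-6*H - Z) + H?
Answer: 70 - 120*I*√7 ≈ 70.0 - 317.49*I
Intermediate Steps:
j(H, Z) = -Z - 5*H (j(H, Z) = (-Z - 6*H) + H = -Z - 5*H)
(0 + r(-2)*4)*j(√(-2 - 5), -2) + 22 = (0 + 6*4)*(-1*(-2) - 5*√(-2 - 5)) + 22 = (0 + 24)*(2 - 5*I*√7) + 22 = 24*(2 - 5*I*√7) + 22 = (48 - 120*I*√7) + 22 = 70 - 120*I*√7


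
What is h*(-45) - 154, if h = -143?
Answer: 6281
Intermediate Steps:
h*(-45) - 154 = -143*(-45) - 154 = 6435 - 154 = 6281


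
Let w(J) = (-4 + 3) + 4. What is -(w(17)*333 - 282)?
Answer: -717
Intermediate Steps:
w(J) = 3 (w(J) = -1 + 4 = 3)
-(w(17)*333 - 282) = -(3*333 - 282) = -(999 - 282) = -1*717 = -717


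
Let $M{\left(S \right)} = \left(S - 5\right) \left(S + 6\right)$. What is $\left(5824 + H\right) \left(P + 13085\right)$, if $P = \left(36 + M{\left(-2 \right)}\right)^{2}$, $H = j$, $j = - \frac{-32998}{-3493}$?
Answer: $\frac{38151323838}{499} \approx 7.6456 \cdot 10^{7}$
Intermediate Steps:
$j = - \frac{4714}{499}$ ($j = - \frac{\left(-32998\right) \left(-1\right)}{3493} = \left(-1\right) \frac{4714}{499} = - \frac{4714}{499} \approx -9.4469$)
$H = - \frac{4714}{499} \approx -9.4469$
$M{\left(S \right)} = \left(-5 + S\right) \left(6 + S\right)$
$P = 64$ ($P = \left(36 - \left(32 - 4\right)\right)^{2} = \left(36 - 28\right)^{2} = 8^{2} = 64$)
$\left(5824 + H\right) \left(P + 13085\right) = \left(5824 - \frac{4714}{499}\right) \left(64 + 13085\right) = \frac{2901462}{499} \cdot 13149 = \frac{38151323838}{499}$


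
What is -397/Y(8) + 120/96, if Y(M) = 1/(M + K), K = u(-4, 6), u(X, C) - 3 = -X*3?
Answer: -36519/4 ≈ -9129.8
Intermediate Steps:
u(X, C) = 3 - 3*X (u(X, C) = 3 - X*3 = 3 - 3*X)
K = 15 (K = 3 - 3*(-4) = 3 + 12 = 15)
Y(M) = 1/(15 + M) (Y(M) = 1/(M + 15) = 1/(15 + M))
-397/Y(8) + 120/96 = -397/(1/(15 + 8)) + 120/96 = -397/(1/23) + 120*(1/96) = -397/1/23 + 5/4 = -397*23 + 5/4 = -9131 + 5/4 = -36519/4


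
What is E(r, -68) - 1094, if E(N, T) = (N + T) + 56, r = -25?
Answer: -1131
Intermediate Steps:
E(N, T) = 56 + N + T
E(r, -68) - 1094 = (56 - 25 - 68) - 1094 = -37 - 1094 = -1131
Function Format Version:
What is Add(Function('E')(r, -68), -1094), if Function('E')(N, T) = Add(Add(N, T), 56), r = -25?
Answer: -1131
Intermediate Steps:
Function('E')(N, T) = Add(56, N, T)
Add(Function('E')(r, -68), -1094) = Add(Add(56, -25, -68), -1094) = Add(-37, -1094) = -1131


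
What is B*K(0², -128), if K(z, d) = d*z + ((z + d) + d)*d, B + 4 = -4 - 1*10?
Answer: -589824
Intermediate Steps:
B = -18 (B = -4 + (-4 - 1*10) = -4 + (-4 - 10) = -4 - 14 = -18)
K(z, d) = d*z + d*(z + 2*d) (K(z, d) = d*z + ((d + z) + d)*d = d*z + (z + 2*d)*d = d*z + d*(z + 2*d))
B*K(0², -128) = -36*(-128)*(-128 + 0²) = -36*(-128)*(-128 + 0) = -36*(-128)*(-128) = -18*32768 = -589824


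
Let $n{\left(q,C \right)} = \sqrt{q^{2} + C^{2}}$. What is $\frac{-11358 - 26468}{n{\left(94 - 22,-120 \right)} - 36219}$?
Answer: $\frac{456673298}{437265459} + \frac{302608 \sqrt{34}}{437265459} \approx 1.0484$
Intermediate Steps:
$n{\left(q,C \right)} = \sqrt{C^{2} + q^{2}}$
$\frac{-11358 - 26468}{n{\left(94 - 22,-120 \right)} - 36219} = \frac{-11358 - 26468}{\sqrt{\left(-120\right)^{2} + \left(94 - 22\right)^{2}} - 36219} = - \frac{37826}{\sqrt{14400 + 72^{2}} - 36219} = - \frac{37826}{\sqrt{14400 + 5184} - 36219} = - \frac{37826}{\sqrt{19584} - 36219} = - \frac{37826}{24 \sqrt{34} - 36219} = - \frac{37826}{-36219 + 24 \sqrt{34}}$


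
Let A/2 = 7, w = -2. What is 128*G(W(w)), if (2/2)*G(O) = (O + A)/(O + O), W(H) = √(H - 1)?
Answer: 64 - 896*I*√3/3 ≈ 64.0 - 517.31*I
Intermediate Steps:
A = 14 (A = 2*7 = 14)
W(H) = √(-1 + H)
G(O) = (14 + O)/(2*O) (G(O) = (O + 14)/(O + O) = (14 + O)/((2*O)) = (14 + O)*(1/(2*O)) = (14 + O)/(2*O))
128*G(W(w)) = 128*((14 + √(-1 - 2))/(2*(√(-1 - 2)))) = 128*((14 + √(-3))/(2*(√(-3)))) = 128*((14 + I*√3)/(2*((I*√3)))) = 128*((-I*√3/3)*(14 + I*√3)/2) = 128*(-I*√3*(14 + I*√3)/6) = -64*I*√3*(14 + I*√3)/3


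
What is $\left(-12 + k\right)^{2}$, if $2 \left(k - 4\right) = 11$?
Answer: $\frac{25}{4} \approx 6.25$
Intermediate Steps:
$k = \frac{19}{2}$ ($k = 4 + \frac{1}{2} \cdot 11 = 4 + \frac{11}{2} = \frac{19}{2} \approx 9.5$)
$\left(-12 + k\right)^{2} = \left(-12 + \frac{19}{2}\right)^{2} = \left(- \frac{5}{2}\right)^{2} = \frac{25}{4}$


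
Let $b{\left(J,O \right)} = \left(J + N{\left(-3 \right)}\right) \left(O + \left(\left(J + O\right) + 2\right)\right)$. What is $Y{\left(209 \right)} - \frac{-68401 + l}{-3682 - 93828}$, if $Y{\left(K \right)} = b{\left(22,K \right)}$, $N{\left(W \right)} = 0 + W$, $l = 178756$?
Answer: $\frac{23399981}{2786} \approx 8399.1$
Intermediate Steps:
$N{\left(W \right)} = W$
$b{\left(J,O \right)} = \left(-3 + J\right) \left(2 + J + 2 O\right)$ ($b{\left(J,O \right)} = \left(J - 3\right) \left(O + \left(\left(J + O\right) + 2\right)\right) = \left(-3 + J\right) \left(O + \left(2 + J + O\right)\right) = \left(-3 + J\right) \left(2 + J + 2 O\right)$)
$Y{\left(K \right)} = 456 + 38 K$ ($Y{\left(K \right)} = -6 + 22^{2} - 22 - 6 K + 2 \cdot 22 K = -6 + 484 - 22 - 6 K + 44 K = 456 + 38 K$)
$Y{\left(209 \right)} - \frac{-68401 + l}{-3682 - 93828} = \left(456 + 38 \cdot 209\right) - \frac{-68401 + 178756}{-3682 - 93828} = \left(456 + 7942\right) - \frac{110355}{-97510} = 8398 - 110355 \left(- \frac{1}{97510}\right) = 8398 - - \frac{3153}{2786} = 8398 + \frac{3153}{2786} = \frac{23399981}{2786}$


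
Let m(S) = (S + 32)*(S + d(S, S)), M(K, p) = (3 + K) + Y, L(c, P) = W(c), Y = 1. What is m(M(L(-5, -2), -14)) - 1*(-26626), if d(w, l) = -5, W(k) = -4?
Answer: 26466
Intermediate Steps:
L(c, P) = -4
M(K, p) = 4 + K (M(K, p) = (3 + K) + 1 = 4 + K)
m(S) = (-5 + S)*(32 + S) (m(S) = (S + 32)*(S - 5) = (32 + S)*(-5 + S) = (-5 + S)*(32 + S))
m(M(L(-5, -2), -14)) - 1*(-26626) = (-160 + (4 - 4)² + 27*(4 - 4)) - 1*(-26626) = (-160 + 0² + 27*0) + 26626 = (-160 + 0 + 0) + 26626 = -160 + 26626 = 26466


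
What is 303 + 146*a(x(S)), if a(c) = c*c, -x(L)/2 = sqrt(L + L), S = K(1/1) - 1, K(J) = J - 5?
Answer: -5537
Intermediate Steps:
K(J) = -5 + J
S = -5 (S = (-5 + 1/1) - 1 = (-5 + 1) - 1 = -4 - 1 = -5)
x(L) = -2*sqrt(2)*sqrt(L) (x(L) = -2*sqrt(L + L) = -2*sqrt(2)*sqrt(L))
a(c) = c**2
303 + 146*a(x(S)) = 303 + 146*(-2*sqrt(2)*sqrt(-5))**2 = 303 + 146*(-2*sqrt(2)*I*sqrt(5))**2 = 303 + 146*(-2*I*sqrt(10))**2 = 303 + 146*(-40) = 303 - 5840 = -5537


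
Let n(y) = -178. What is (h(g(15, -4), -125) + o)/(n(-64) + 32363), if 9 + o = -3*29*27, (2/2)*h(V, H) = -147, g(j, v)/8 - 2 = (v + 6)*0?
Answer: -501/6437 ≈ -0.077831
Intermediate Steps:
g(j, v) = 16 (g(j, v) = 16 + 8*((v + 6)*0) = 16 + 8*((6 + v)*0) = 16 + 8*0 = 16 + 0 = 16)
h(V, H) = -147
o = -2358 (o = -9 - 3*29*27 = -9 - 87*27 = -9 - 2349 = -2358)
(h(g(15, -4), -125) + o)/(n(-64) + 32363) = (-147 - 2358)/(-178 + 32363) = -2505/32185 = -2505*1/32185 = -501/6437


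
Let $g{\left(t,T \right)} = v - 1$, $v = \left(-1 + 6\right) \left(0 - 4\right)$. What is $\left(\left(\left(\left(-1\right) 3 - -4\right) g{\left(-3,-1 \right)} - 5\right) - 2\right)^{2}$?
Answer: $784$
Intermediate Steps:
$v = -20$ ($v = 5 \left(-4\right) = -20$)
$g{\left(t,T \right)} = -21$ ($g{\left(t,T \right)} = -20 - 1 = -21$)
$\left(\left(\left(\left(-1\right) 3 - -4\right) g{\left(-3,-1 \right)} - 5\right) - 2\right)^{2} = \left(\left(\left(\left(-1\right) 3 - -4\right) \left(-21\right) - 5\right) - 2\right)^{2} = \left(\left(\left(-3 + 4\right) \left(-21\right) - 5\right) - 2\right)^{2} = \left(\left(1 \left(-21\right) - 5\right) - 2\right)^{2} = \left(\left(-21 - 5\right) - 2\right)^{2} = \left(-26 - 2\right)^{2} = \left(-28\right)^{2} = 784$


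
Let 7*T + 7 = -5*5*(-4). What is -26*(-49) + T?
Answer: 9011/7 ≈ 1287.3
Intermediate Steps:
T = 93/7 (T = -1 + (-5*5*(-4))/7 = -1 + (-25*(-4))/7 = -1 + (⅐)*100 = -1 + 100/7 = 93/7 ≈ 13.286)
-26*(-49) + T = -26*(-49) + 93/7 = 1274 + 93/7 = 9011/7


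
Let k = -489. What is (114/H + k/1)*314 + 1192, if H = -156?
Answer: -1983585/13 ≈ -1.5258e+5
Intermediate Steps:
(114/H + k/1)*314 + 1192 = (114/(-156) - 489/1)*314 + 1192 = (114*(-1/156) - 489*1)*314 + 1192 = (-19/26 - 489)*314 + 1192 = -12733/26*314 + 1192 = -1999081/13 + 1192 = -1983585/13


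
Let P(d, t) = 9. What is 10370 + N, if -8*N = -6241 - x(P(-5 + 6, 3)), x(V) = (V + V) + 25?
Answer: 22311/2 ≈ 11156.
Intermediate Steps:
x(V) = 25 + 2*V (x(V) = 2*V + 25 = 25 + 2*V)
N = 1571/2 (N = -(-6241 - (25 + 2*9))/8 = -(-6241 - (25 + 18))/8 = -(-6241 - 1*43)/8 = -(-6241 - 43)/8 = -⅛*(-6284) = 1571/2 ≈ 785.50)
10370 + N = 10370 + 1571/2 = 22311/2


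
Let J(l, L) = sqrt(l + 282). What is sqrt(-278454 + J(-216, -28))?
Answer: sqrt(-278454 + sqrt(66)) ≈ 527.68*I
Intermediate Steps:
J(l, L) = sqrt(282 + l)
sqrt(-278454 + J(-216, -28)) = sqrt(-278454 + sqrt(282 - 216)) = sqrt(-278454 + sqrt(66))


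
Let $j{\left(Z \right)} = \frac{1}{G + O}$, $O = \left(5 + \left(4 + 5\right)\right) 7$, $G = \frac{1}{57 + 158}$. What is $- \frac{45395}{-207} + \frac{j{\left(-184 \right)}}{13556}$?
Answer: $\frac{12966558662525}{59127164532} \approx 219.3$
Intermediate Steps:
$G = \frac{1}{215} \approx 0.0046512$
$O = 98$ ($O = \left(5 + 9\right) 7 = 14 \cdot 7 = 98$)
$j{\left(Z \right)} = \frac{215}{21071}$ ($j{\left(Z \right)} = \frac{1}{\frac{1}{215} + 98} = \frac{1}{\frac{21071}{215}} = \frac{215}{21071}$)
$- \frac{45395}{-207} + \frac{j{\left(-184 \right)}}{13556} = - \frac{45395}{-207} + \frac{215}{21071 \cdot 13556} = \left(-45395\right) \left(- \frac{1}{207}\right) + \frac{215}{21071} \cdot \frac{1}{13556} = \frac{45395}{207} + \frac{215}{285638476} = \frac{12966558662525}{59127164532}$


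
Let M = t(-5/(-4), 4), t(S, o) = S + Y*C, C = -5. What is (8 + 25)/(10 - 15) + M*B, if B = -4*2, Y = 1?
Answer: 117/5 ≈ 23.400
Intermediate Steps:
t(S, o) = -5 + S (t(S, o) = S + 1*(-5) = S - 5 = -5 + S)
B = -8
M = -15/4 (M = -5 - 5/(-4) = -5 - 5*(-¼) = -5 + 5/4 = -15/4 ≈ -3.7500)
(8 + 25)/(10 - 15) + M*B = (8 + 25)/(10 - 15) - 15/4*(-8) = 33/(-5) + 30 = 33*(-⅕) + 30 = -33/5 + 30 = 117/5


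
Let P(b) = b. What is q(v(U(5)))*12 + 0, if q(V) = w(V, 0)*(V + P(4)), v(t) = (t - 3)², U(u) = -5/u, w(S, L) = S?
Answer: 3840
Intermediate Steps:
v(t) = (-3 + t)²
q(V) = V*(4 + V) (q(V) = V*(V + 4) = V*(4 + V))
q(v(U(5)))*12 + 0 = ((-3 - 5/5)²*(4 + (-3 - 5/5)²))*12 + 0 = ((-3 - 5*⅕)²*(4 + (-3 - 5*⅕)²))*12 + 0 = ((-3 - 1)²*(4 + (-3 - 1)²))*12 + 0 = ((-4)²*(4 + (-4)²))*12 + 0 = (16*(4 + 16))*12 + 0 = (16*20)*12 + 0 = 320*12 + 0 = 3840 + 0 = 3840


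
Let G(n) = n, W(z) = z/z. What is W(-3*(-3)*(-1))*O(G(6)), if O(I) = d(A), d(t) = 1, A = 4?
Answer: 1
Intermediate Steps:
W(z) = 1
O(I) = 1
W(-3*(-3)*(-1))*O(G(6)) = 1*1 = 1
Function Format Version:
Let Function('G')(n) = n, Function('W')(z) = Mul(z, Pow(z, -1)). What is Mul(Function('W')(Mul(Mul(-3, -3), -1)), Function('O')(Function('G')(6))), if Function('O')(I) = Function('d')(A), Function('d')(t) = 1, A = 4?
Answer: 1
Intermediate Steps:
Function('W')(z) = 1
Function('O')(I) = 1
Mul(Function('W')(Mul(Mul(-3, -3), -1)), Function('O')(Function('G')(6))) = Mul(1, 1) = 1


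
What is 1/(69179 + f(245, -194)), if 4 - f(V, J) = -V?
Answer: 1/69428 ≈ 1.4403e-5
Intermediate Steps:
f(V, J) = 4 + V (f(V, J) = 4 - (-1)*V = 4 + V)
1/(69179 + f(245, -194)) = 1/(69179 + (4 + 245)) = 1/(69179 + 249) = 1/69428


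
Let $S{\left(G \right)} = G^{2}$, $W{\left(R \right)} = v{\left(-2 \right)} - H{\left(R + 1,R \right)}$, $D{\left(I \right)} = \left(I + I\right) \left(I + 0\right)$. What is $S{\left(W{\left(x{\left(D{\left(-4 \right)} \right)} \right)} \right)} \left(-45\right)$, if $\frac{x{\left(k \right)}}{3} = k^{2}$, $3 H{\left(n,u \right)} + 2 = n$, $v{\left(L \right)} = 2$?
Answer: $-46971125$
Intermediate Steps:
$H{\left(n,u \right)} = - \frac{2}{3} + \frac{n}{3}$
$D{\left(I \right)} = 2 I^{2}$ ($D{\left(I \right)} = 2 I I = 2 I^{2}$)
$x{\left(k \right)} = 3 k^{2}$
$W{\left(R \right)} = \frac{7}{3} - \frac{R}{3}$ ($W{\left(R \right)} = 2 - \left(- \frac{2}{3} + \frac{R + 1}{3}\right) = 2 - \left(- \frac{2}{3} + \frac{1 + R}{3}\right) = 2 - \left(- \frac{2}{3} + \left(\frac{1}{3} + \frac{R}{3}\right)\right) = 2 - \left(- \frac{1}{3} + \frac{R}{3}\right) = \frac{7}{3} - \frac{R}{3}$)
$S{\left(W{\left(x{\left(D{\left(-4 \right)} \right)} \right)} \right)} \left(-45\right) = \left(\frac{7}{3} - \frac{3 \left(2 \left(-4\right)^{2}\right)^{2}}{3}\right)^{2} \left(-45\right) = \left(\frac{7}{3} - \frac{3 \left(2 \cdot 16\right)^{2}}{3}\right)^{2} \left(-45\right) = \left(\frac{7}{3} - \frac{3 \cdot 32^{2}}{3}\right)^{2} \left(-45\right) = \left(\frac{7}{3} - \frac{3 \cdot 1024}{3}\right)^{2} \left(-45\right) = \left(\frac{7}{3} - 1024\right)^{2} \left(-45\right) = \left(- \frac{3065}{3}\right)^{2} \left(-45\right) = \frac{9394225}{9} \left(-45\right) = -46971125$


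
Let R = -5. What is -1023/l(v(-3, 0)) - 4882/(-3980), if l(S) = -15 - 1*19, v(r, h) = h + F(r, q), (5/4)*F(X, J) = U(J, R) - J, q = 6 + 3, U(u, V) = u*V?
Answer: 529691/16915 ≈ 31.315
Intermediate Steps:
U(u, V) = V*u
q = 9
F(X, J) = -24*J/5 (F(X, J) = 4*(-5*J - J)/5 = 4*(-6*J)/5 = -24*J/5)
v(r, h) = -216/5 + h (v(r, h) = h - 24/5*9 = h - 216/5 = -216/5 + h)
l(S) = -34 (l(S) = -15 - 19 = -34)
-1023/l(v(-3, 0)) - 4882/(-3980) = -1023/(-34) - 4882/(-3980) = -1023*(-1/34) - 4882*(-1/3980) = 1023/34 + 2441/1990 = 529691/16915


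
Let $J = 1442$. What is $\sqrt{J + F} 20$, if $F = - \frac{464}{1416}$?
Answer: $\frac{40 \sqrt{11291538}}{177} \approx 759.39$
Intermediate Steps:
$F = - \frac{58}{177}$ ($F = \left(-464\right) \frac{1}{1416} = - \frac{58}{177} \approx -0.32768$)
$\sqrt{J + F} 20 = \sqrt{1442 - \frac{58}{177}} \cdot 20 = \sqrt{\frac{255176}{177}} \cdot 20 = \frac{2 \sqrt{11291538}}{177} \cdot 20 = \frac{40 \sqrt{11291538}}{177}$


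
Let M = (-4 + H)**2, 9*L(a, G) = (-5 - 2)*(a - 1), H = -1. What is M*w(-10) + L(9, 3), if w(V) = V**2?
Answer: 22444/9 ≈ 2493.8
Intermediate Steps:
L(a, G) = 7/9 - 7*a/9 (L(a, G) = ((-5 - 2)*(a - 1))/9 = (-7*(-1 + a))/9 = (7 - 7*a)/9 = 7/9 - 7*a/9)
M = 25 (M = (-4 - 1)**2 = (-5)**2 = 25)
M*w(-10) + L(9, 3) = 25*(-10)**2 + (7/9 - 7/9*9) = 25*100 + (7/9 - 7) = 2500 - 56/9 = 22444/9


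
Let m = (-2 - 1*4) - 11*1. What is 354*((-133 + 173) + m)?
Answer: 8142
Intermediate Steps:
m = -17 (m = (-2 - 4) - 11 = -6 - 11 = -17)
354*((-133 + 173) + m) = 354*((-133 + 173) - 17) = 354*(40 - 17) = 354*23 = 8142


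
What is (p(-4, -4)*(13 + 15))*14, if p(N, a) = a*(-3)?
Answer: 4704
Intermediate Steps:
p(N, a) = -3*a
(p(-4, -4)*(13 + 15))*14 = ((-3*(-4))*(13 + 15))*14 = (12*28)*14 = 336*14 = 4704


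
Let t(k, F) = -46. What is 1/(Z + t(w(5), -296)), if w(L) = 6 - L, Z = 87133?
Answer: 1/87087 ≈ 1.1483e-5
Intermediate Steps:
1/(Z + t(w(5), -296)) = 1/(87133 - 46) = 1/87087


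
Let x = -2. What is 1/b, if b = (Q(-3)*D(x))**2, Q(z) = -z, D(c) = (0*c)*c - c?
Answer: 1/36 ≈ 0.027778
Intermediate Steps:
D(c) = -c (D(c) = 0*c - c = 0 - c = -c)
b = 36 (b = ((-1*(-3))*(-1*(-2)))**2 = (3*2)**2 = 6**2 = 36)
1/b = 1/36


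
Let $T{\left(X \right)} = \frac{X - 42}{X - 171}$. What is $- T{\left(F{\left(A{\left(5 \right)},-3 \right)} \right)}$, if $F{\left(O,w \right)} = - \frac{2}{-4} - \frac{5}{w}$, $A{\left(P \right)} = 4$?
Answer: $- \frac{239}{1013} \approx -0.23593$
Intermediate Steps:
$F{\left(O,w \right)} = \frac{1}{2} - \frac{5}{w}$ ($F{\left(O,w \right)} = \left(-2\right) \left(- \frac{1}{4}\right) - \frac{5}{w} = \frac{1}{2} - \frac{5}{w}$)
$T{\left(X \right)} = \frac{-42 + X}{-171 + X}$
$- T{\left(F{\left(A{\left(5 \right)},-3 \right)} \right)} = - \frac{-42 + \frac{-10 - 3}{2 \left(-3\right)}}{-171 + \frac{-10 - 3}{2 \left(-3\right)}} = - \frac{-42 + \frac{1}{2} \left(- \frac{1}{3}\right) \left(-13\right)}{-171 + \frac{1}{2} \left(- \frac{1}{3}\right) \left(-13\right)} = - \frac{-42 + \frac{13}{6}}{-171 + \frac{13}{6}} = - \frac{-239}{\left(- \frac{1013}{6}\right) 6} = - \frac{\left(-6\right) \left(-239\right)}{1013 \cdot 6} = \left(-1\right) \frac{239}{1013} = - \frac{239}{1013}$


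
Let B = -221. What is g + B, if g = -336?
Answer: -557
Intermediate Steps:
g + B = -336 - 221 = -557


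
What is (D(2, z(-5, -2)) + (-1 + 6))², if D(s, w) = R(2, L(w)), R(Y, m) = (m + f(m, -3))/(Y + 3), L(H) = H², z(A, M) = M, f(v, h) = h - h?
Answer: 841/25 ≈ 33.640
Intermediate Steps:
f(v, h) = 0
R(Y, m) = m/(3 + Y) (R(Y, m) = (m + 0)/(Y + 3) = m/(3 + Y))
D(s, w) = w²/5 (D(s, w) = w²/(3 + 2) = w²/5)
(D(2, z(-5, -2)) + (-1 + 6))² = ((⅕)*(-2)² + (-1 + 6))² = ((⅕)*4 + 5)² = (⅘ + 5)² = (29/5)² = 841/25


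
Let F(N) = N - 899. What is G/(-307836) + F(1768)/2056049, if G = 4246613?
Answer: -8730976902553/632925899964 ≈ -13.795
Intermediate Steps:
F(N) = -899 + N
G/(-307836) + F(1768)/2056049 = 4246613/(-307836) + (-899 + 1768)/2056049 = 4246613*(-1/307836) + 869*(1/2056049) = -4246613/307836 + 869/2056049 = -8730976902553/632925899964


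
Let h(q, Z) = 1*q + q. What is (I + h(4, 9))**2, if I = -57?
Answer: 2401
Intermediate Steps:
h(q, Z) = 2*q (h(q, Z) = q + q = 2*q)
(I + h(4, 9))**2 = (-57 + 2*4)**2 = (-57 + 8)**2 = (-49)**2 = 2401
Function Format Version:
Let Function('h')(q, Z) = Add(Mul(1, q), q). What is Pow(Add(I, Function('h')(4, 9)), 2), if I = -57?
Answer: 2401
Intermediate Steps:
Function('h')(q, Z) = Mul(2, q) (Function('h')(q, Z) = Add(q, q) = Mul(2, q))
Pow(Add(I, Function('h')(4, 9)), 2) = Pow(Add(-57, Mul(2, 4)), 2) = Pow(Add(-57, 8), 2) = Pow(-49, 2) = 2401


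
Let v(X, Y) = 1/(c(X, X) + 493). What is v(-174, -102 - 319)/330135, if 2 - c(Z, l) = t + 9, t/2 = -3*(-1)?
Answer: 1/158464800 ≈ 6.3106e-9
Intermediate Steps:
t = 6 (t = 2*(-3*(-1)) = 2*3 = 6)
c(Z, l) = -13 (c(Z, l) = 2 - (6 + 9) = 2 - 1*15 = 2 - 15 = -13)
v(X, Y) = 1/480 (v(X, Y) = 1/(-13 + 493) = 1/480)
v(-174, -102 - 319)/330135 = (1/480)/330135 = (1/480)*(1/330135) = 1/158464800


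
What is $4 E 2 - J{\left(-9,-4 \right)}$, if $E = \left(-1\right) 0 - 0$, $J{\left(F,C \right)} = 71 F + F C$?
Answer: $603$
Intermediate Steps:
$J{\left(F,C \right)} = 71 F + C F$
$E = 0$ ($E = 0 + 0 = 0$)
$4 E 2 - J{\left(-9,-4 \right)} = 4 \cdot 0 \cdot 2 - - 9 \left(71 - 4\right) = 0 \cdot 2 - \left(-9\right) 67 = 0 - -603 = 0 + 603 = 603$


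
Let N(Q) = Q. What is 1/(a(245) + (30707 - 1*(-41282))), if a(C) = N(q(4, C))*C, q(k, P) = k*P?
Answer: 1/312089 ≈ 3.2042e-6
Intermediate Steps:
q(k, P) = P*k
a(C) = 4*C² (a(C) = (C*4)*C = (4*C)*C = 4*C²)
1/(a(245) + (30707 - 1*(-41282))) = 1/(4*245² + (30707 - 1*(-41282))) = 1/(4*60025 + (30707 + 41282)) = 1/(240100 + 71989) = 1/312089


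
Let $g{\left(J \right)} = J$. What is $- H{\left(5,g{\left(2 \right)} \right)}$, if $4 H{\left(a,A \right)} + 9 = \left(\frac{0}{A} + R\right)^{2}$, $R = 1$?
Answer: $2$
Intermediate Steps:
$H{\left(a,A \right)} = -2$ ($H{\left(a,A \right)} = - \frac{9}{4} + \frac{\left(\frac{0}{A} + 1\right)^{2}}{4} = - \frac{9}{4} + \frac{\left(0 + 1\right)^{2}}{4} = - \frac{9}{4} + \frac{1^{2}}{4} = - \frac{9}{4} + \frac{1}{4} \cdot 1 = - \frac{9}{4} + \frac{1}{4} = -2$)
$- H{\left(5,g{\left(2 \right)} \right)} = \left(-1\right) \left(-2\right) = 2$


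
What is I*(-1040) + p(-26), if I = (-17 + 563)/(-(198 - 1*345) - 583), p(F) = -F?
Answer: 144794/109 ≈ 1328.4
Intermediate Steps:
I = -273/218 (I = 546/(-(198 - 345) - 583) = 546/(-1*(-147) - 583) = 546/(147 - 583) = 546/(-436) = 546*(-1/436) = -273/218 ≈ -1.2523)
I*(-1040) + p(-26) = -273/218*(-1040) - 1*(-26) = 141960/109 + 26 = 144794/109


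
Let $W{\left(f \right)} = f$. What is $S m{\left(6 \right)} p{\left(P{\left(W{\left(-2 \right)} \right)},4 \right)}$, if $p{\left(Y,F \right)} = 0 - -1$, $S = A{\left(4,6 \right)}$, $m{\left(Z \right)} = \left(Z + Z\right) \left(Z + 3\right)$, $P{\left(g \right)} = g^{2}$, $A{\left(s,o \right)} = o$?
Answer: $648$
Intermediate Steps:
$m{\left(Z \right)} = 2 Z \left(3 + Z\right)$
$S = 6$
$p{\left(Y,F \right)} = 1$ ($p{\left(Y,F \right)} = 0 + 1 = 1$)
$S m{\left(6 \right)} p{\left(P{\left(W{\left(-2 \right)} \right)},4 \right)} = 6 \cdot 2 \cdot 6 \left(3 + 6\right) 1 = 6 \cdot 2 \cdot 6 \cdot 9 \cdot 1 = 6 \cdot 108 \cdot 1 = 648 \cdot 1 = 648$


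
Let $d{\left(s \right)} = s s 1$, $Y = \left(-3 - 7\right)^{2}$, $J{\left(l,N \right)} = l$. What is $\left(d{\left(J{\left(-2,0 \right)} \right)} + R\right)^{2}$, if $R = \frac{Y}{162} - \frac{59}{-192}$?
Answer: $\frac{651729841}{26873856} \approx 24.251$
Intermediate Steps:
$Y = 100$ ($Y = \left(-10\right)^{2} = 100$)
$d{\left(s \right)} = s^{2}$ ($d{\left(s \right)} = s^{2} \cdot 1 = s^{2}$)
$R = \frac{4793}{5184}$ ($R = \frac{100}{162} - \frac{59}{-192} = 100 \cdot \frac{1}{162} - - \frac{59}{192} = \frac{50}{81} + \frac{59}{192} = \frac{4793}{5184} \approx 0.92458$)
$\left(d{\left(J{\left(-2,0 \right)} \right)} + R\right)^{2} = \left(\left(-2\right)^{2} + \frac{4793}{5184}\right)^{2} = \left(4 + \frac{4793}{5184}\right)^{2} = \left(\frac{25529}{5184}\right)^{2} = \frac{651729841}{26873856}$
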